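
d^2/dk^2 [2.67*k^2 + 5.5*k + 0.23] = 5.34000000000000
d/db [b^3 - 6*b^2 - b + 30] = 3*b^2 - 12*b - 1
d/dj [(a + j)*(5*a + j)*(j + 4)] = 5*a^2 + 12*a*j + 24*a + 3*j^2 + 8*j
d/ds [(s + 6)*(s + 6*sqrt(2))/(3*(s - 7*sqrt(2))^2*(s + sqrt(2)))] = (-s^3 - 19*sqrt(2)*s^2 - 12*s^2 - 114*sqrt(2)*s - 40*s - 84*sqrt(2) + 276)/(3*(s^5 - 19*sqrt(2)*s^4 + 212*s^3 - 140*sqrt(2)*s^2 - 2156*s - 1372*sqrt(2)))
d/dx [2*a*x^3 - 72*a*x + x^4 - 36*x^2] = 6*a*x^2 - 72*a + 4*x^3 - 72*x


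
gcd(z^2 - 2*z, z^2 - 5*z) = z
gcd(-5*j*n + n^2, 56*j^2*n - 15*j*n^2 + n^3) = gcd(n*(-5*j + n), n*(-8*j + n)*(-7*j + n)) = n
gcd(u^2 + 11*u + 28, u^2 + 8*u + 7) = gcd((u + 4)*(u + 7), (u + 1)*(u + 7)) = u + 7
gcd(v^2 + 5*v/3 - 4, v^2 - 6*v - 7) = 1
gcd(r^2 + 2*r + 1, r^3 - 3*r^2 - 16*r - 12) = r + 1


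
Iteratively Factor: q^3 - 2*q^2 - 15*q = (q + 3)*(q^2 - 5*q) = q*(q + 3)*(q - 5)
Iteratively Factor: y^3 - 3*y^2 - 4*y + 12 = (y - 3)*(y^2 - 4) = (y - 3)*(y + 2)*(y - 2)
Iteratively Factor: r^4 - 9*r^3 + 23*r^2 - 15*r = (r)*(r^3 - 9*r^2 + 23*r - 15) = r*(r - 1)*(r^2 - 8*r + 15) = r*(r - 3)*(r - 1)*(r - 5)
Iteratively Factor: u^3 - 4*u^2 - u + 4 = (u - 4)*(u^2 - 1) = (u - 4)*(u - 1)*(u + 1)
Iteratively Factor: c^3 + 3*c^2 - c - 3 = (c + 1)*(c^2 + 2*c - 3) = (c + 1)*(c + 3)*(c - 1)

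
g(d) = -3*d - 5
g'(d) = -3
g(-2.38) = 2.14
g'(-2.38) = -3.00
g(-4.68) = 9.04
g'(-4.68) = -3.00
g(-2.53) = 2.59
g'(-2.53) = -3.00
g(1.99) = -10.97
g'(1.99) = -3.00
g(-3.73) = 6.19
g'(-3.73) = -3.00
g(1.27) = -8.81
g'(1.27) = -3.00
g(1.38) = -9.14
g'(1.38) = -3.00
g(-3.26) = 4.78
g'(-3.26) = -3.00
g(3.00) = -14.00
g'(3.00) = -3.00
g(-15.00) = 40.00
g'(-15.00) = -3.00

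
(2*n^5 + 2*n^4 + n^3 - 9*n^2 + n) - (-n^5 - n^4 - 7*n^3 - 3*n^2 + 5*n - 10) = 3*n^5 + 3*n^4 + 8*n^3 - 6*n^2 - 4*n + 10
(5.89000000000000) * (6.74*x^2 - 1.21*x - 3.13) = 39.6986*x^2 - 7.1269*x - 18.4357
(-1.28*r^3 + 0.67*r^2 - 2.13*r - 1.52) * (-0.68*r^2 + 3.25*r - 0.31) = 0.8704*r^5 - 4.6156*r^4 + 4.0227*r^3 - 6.0966*r^2 - 4.2797*r + 0.4712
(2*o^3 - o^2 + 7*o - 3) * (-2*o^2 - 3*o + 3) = -4*o^5 - 4*o^4 - 5*o^3 - 18*o^2 + 30*o - 9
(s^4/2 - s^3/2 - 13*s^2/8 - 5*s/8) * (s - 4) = s^5/2 - 5*s^4/2 + 3*s^3/8 + 47*s^2/8 + 5*s/2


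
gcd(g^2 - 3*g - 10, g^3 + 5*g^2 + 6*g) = g + 2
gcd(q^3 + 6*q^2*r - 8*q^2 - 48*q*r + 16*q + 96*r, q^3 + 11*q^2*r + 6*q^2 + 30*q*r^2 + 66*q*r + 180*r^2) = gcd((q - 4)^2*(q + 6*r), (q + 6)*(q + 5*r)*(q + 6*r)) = q + 6*r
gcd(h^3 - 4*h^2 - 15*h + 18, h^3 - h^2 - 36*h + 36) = h^2 - 7*h + 6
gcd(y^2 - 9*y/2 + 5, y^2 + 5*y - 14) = y - 2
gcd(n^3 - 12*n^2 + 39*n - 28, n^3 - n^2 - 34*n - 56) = n - 7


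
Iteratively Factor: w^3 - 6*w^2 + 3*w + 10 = (w + 1)*(w^2 - 7*w + 10) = (w - 5)*(w + 1)*(w - 2)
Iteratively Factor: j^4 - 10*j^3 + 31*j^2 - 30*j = (j - 2)*(j^3 - 8*j^2 + 15*j) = (j - 3)*(j - 2)*(j^2 - 5*j) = j*(j - 3)*(j - 2)*(j - 5)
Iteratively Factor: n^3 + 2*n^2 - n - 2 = (n + 2)*(n^2 - 1) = (n - 1)*(n + 2)*(n + 1)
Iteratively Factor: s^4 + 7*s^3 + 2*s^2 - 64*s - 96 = (s + 4)*(s^3 + 3*s^2 - 10*s - 24) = (s + 4)^2*(s^2 - s - 6) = (s + 2)*(s + 4)^2*(s - 3)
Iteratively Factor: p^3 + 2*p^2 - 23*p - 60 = (p + 4)*(p^2 - 2*p - 15) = (p - 5)*(p + 4)*(p + 3)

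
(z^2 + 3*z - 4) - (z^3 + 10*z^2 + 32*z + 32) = -z^3 - 9*z^2 - 29*z - 36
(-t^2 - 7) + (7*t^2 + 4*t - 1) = 6*t^2 + 4*t - 8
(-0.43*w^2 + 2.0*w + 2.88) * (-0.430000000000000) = 0.1849*w^2 - 0.86*w - 1.2384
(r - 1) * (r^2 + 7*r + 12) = r^3 + 6*r^2 + 5*r - 12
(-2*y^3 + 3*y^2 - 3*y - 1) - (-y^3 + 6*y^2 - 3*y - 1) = -y^3 - 3*y^2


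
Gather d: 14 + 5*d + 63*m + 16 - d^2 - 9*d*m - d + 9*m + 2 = -d^2 + d*(4 - 9*m) + 72*m + 32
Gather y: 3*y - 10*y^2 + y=-10*y^2 + 4*y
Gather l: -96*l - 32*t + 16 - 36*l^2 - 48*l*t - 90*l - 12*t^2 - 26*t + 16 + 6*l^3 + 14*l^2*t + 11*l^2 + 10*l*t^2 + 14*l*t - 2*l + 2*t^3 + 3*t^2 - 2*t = 6*l^3 + l^2*(14*t - 25) + l*(10*t^2 - 34*t - 188) + 2*t^3 - 9*t^2 - 60*t + 32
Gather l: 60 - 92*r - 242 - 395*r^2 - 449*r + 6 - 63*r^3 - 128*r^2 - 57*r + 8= -63*r^3 - 523*r^2 - 598*r - 168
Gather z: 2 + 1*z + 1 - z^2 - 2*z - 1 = -z^2 - z + 2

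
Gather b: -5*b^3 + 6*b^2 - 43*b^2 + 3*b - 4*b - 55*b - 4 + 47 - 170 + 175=-5*b^3 - 37*b^2 - 56*b + 48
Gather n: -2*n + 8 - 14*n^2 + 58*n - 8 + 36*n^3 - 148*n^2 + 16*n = 36*n^3 - 162*n^2 + 72*n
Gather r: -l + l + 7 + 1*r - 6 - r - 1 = 0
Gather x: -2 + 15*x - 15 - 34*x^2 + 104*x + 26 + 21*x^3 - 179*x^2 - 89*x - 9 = 21*x^3 - 213*x^2 + 30*x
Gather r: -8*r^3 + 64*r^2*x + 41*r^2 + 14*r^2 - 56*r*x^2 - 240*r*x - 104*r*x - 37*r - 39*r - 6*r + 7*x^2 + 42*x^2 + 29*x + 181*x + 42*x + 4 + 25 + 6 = -8*r^3 + r^2*(64*x + 55) + r*(-56*x^2 - 344*x - 82) + 49*x^2 + 252*x + 35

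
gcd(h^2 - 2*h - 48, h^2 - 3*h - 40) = h - 8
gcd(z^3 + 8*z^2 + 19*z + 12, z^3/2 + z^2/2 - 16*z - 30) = 1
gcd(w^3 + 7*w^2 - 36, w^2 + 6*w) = w + 6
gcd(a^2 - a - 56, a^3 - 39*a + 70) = a + 7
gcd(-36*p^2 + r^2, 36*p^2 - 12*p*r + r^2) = 6*p - r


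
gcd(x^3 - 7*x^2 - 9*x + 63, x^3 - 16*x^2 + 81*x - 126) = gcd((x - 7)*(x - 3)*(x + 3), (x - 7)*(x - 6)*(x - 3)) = x^2 - 10*x + 21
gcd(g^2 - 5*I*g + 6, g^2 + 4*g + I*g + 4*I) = g + I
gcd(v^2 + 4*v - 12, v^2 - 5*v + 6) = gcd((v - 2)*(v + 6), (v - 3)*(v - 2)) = v - 2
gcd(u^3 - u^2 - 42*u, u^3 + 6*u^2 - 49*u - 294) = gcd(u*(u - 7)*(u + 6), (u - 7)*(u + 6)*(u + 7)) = u^2 - u - 42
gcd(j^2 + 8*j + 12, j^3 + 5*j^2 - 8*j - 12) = j + 6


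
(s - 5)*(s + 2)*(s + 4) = s^3 + s^2 - 22*s - 40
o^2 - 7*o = o*(o - 7)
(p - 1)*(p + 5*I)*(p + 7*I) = p^3 - p^2 + 12*I*p^2 - 35*p - 12*I*p + 35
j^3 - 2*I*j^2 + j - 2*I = (j - 2*I)*(j - I)*(j + I)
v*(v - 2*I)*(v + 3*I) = v^3 + I*v^2 + 6*v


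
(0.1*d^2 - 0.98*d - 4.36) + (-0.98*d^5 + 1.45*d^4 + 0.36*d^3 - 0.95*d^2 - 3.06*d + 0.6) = -0.98*d^5 + 1.45*d^4 + 0.36*d^3 - 0.85*d^2 - 4.04*d - 3.76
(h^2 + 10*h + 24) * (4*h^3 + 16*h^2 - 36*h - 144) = 4*h^5 + 56*h^4 + 220*h^3 - 120*h^2 - 2304*h - 3456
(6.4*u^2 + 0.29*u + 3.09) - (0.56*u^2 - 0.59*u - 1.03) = 5.84*u^2 + 0.88*u + 4.12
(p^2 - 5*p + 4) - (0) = p^2 - 5*p + 4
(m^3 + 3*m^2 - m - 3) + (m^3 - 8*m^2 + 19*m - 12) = 2*m^3 - 5*m^2 + 18*m - 15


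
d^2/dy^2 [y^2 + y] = 2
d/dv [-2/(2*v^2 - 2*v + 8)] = (2*v - 1)/(v^2 - v + 4)^2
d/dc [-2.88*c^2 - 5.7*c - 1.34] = -5.76*c - 5.7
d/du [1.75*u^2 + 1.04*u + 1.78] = 3.5*u + 1.04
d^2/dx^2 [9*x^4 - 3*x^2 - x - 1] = 108*x^2 - 6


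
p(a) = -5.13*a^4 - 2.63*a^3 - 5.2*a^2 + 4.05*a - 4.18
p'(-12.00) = 34451.25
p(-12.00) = -102632.62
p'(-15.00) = 67639.80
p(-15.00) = -252064.93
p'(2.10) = -242.62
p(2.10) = -142.73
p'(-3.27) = 671.19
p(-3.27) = -567.62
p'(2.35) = -330.27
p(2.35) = -213.97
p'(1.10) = -44.25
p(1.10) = -17.03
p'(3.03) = -670.73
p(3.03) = -545.21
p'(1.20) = -55.25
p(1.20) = -21.99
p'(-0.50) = 9.84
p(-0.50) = -7.50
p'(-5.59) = 3400.01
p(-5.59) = -4739.07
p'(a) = -20.52*a^3 - 7.89*a^2 - 10.4*a + 4.05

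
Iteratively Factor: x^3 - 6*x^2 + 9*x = (x - 3)*(x^2 - 3*x) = x*(x - 3)*(x - 3)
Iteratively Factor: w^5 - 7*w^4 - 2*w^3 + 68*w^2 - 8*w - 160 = (w - 5)*(w^4 - 2*w^3 - 12*w^2 + 8*w + 32) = (w - 5)*(w - 2)*(w^3 - 12*w - 16) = (w - 5)*(w - 4)*(w - 2)*(w^2 + 4*w + 4) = (w - 5)*(w - 4)*(w - 2)*(w + 2)*(w + 2)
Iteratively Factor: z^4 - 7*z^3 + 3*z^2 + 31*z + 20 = (z + 1)*(z^3 - 8*z^2 + 11*z + 20) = (z - 4)*(z + 1)*(z^2 - 4*z - 5) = (z - 5)*(z - 4)*(z + 1)*(z + 1)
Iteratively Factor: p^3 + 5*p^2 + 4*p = (p + 4)*(p^2 + p) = p*(p + 4)*(p + 1)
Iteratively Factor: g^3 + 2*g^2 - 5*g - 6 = (g - 2)*(g^2 + 4*g + 3) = (g - 2)*(g + 3)*(g + 1)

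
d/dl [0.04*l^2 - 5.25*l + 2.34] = 0.08*l - 5.25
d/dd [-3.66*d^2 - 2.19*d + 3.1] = -7.32*d - 2.19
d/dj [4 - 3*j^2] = -6*j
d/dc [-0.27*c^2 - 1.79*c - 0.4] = -0.54*c - 1.79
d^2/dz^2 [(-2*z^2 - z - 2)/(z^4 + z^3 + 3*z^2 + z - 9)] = 2*(-6*z^8 - 12*z^7 - 24*z^6 - 30*z^5 - 282*z^4 - 270*z^3 - 384*z^2 - 153*z - 227)/(z^12 + 3*z^11 + 12*z^10 + 22*z^9 + 15*z^8 - 6*z^7 - 141*z^6 - 186*z^5 - 45*z^4 + 82*z^3 + 702*z^2 + 243*z - 729)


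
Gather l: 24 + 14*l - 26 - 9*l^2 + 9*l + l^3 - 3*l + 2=l^3 - 9*l^2 + 20*l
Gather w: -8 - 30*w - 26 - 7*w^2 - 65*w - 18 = -7*w^2 - 95*w - 52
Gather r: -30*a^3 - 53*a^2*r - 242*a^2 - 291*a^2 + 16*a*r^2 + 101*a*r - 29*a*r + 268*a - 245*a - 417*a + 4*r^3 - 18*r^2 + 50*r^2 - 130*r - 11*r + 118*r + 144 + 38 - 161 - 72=-30*a^3 - 533*a^2 - 394*a + 4*r^3 + r^2*(16*a + 32) + r*(-53*a^2 + 72*a - 23) - 51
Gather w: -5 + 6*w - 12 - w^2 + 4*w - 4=-w^2 + 10*w - 21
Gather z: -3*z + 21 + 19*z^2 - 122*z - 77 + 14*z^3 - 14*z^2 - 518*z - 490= 14*z^3 + 5*z^2 - 643*z - 546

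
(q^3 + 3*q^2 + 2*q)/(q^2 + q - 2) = q*(q + 1)/(q - 1)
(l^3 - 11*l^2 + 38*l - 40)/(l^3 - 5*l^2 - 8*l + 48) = (l^2 - 7*l + 10)/(l^2 - l - 12)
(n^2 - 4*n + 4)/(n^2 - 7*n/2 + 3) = 2*(n - 2)/(2*n - 3)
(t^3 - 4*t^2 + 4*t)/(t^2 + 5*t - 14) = t*(t - 2)/(t + 7)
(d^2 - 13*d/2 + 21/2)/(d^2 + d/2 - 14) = (d - 3)/(d + 4)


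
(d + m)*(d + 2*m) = d^2 + 3*d*m + 2*m^2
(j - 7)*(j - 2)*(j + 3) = j^3 - 6*j^2 - 13*j + 42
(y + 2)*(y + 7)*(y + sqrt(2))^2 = y^4 + 2*sqrt(2)*y^3 + 9*y^3 + 16*y^2 + 18*sqrt(2)*y^2 + 18*y + 28*sqrt(2)*y + 28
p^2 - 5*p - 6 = (p - 6)*(p + 1)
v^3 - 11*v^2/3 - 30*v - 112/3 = (v - 8)*(v + 2)*(v + 7/3)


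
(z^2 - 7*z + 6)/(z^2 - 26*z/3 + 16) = 3*(z - 1)/(3*z - 8)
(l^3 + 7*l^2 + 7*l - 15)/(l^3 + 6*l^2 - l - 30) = (l - 1)/(l - 2)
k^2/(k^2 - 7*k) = k/(k - 7)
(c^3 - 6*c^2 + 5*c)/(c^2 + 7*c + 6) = c*(c^2 - 6*c + 5)/(c^2 + 7*c + 6)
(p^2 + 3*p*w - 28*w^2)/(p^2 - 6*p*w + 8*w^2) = (p + 7*w)/(p - 2*w)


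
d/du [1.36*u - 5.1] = 1.36000000000000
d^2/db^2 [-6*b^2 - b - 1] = -12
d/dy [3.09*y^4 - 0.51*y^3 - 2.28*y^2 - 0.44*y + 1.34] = 12.36*y^3 - 1.53*y^2 - 4.56*y - 0.44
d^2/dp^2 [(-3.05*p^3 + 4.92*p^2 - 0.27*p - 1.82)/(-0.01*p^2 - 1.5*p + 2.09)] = (4.33680868994202e-19*p^5 + 1.11022302462516e-16*p^4 + 14.000144*p^3 - 57.986376*p^2 + 80.133888*p - 33.023128)/(1.0e-6*p^6 + 0.00045*p^5 + 0.066873*p^4 + 3.1869*p^3 - 13.976457*p^2 + 19.65645*p - 9.129329)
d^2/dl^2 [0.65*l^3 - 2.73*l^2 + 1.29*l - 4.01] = 3.9*l - 5.46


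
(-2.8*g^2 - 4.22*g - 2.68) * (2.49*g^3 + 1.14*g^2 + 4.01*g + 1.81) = -6.972*g^5 - 13.6998*g^4 - 22.712*g^3 - 25.0454*g^2 - 18.385*g - 4.8508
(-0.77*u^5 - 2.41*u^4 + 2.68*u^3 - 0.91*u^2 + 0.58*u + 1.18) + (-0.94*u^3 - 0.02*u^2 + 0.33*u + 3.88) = -0.77*u^5 - 2.41*u^4 + 1.74*u^3 - 0.93*u^2 + 0.91*u + 5.06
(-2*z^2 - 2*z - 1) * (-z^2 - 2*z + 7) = 2*z^4 + 6*z^3 - 9*z^2 - 12*z - 7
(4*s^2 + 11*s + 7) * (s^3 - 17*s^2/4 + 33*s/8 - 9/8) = 4*s^5 - 6*s^4 - 93*s^3/4 + 89*s^2/8 + 33*s/2 - 63/8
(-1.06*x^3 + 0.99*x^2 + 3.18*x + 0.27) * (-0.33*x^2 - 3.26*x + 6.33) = 0.3498*x^5 + 3.1289*x^4 - 10.9866*x^3 - 4.1892*x^2 + 19.2492*x + 1.7091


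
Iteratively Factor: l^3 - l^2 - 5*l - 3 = (l + 1)*(l^2 - 2*l - 3) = (l - 3)*(l + 1)*(l + 1)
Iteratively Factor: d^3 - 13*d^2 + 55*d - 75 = (d - 5)*(d^2 - 8*d + 15) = (d - 5)*(d - 3)*(d - 5)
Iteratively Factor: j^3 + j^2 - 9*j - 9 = (j - 3)*(j^2 + 4*j + 3) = (j - 3)*(j + 1)*(j + 3)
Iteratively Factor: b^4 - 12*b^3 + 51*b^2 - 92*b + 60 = (b - 2)*(b^3 - 10*b^2 + 31*b - 30) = (b - 3)*(b - 2)*(b^2 - 7*b + 10) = (b - 5)*(b - 3)*(b - 2)*(b - 2)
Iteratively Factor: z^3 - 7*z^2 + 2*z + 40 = (z - 4)*(z^2 - 3*z - 10) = (z - 4)*(z + 2)*(z - 5)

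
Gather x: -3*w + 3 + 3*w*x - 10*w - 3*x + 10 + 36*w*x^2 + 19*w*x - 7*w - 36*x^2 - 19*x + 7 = -20*w + x^2*(36*w - 36) + x*(22*w - 22) + 20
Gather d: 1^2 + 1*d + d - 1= 2*d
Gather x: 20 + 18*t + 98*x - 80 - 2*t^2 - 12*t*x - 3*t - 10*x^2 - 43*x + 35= -2*t^2 + 15*t - 10*x^2 + x*(55 - 12*t) - 25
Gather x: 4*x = 4*x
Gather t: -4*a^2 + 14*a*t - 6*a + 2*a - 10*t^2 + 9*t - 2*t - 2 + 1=-4*a^2 - 4*a - 10*t^2 + t*(14*a + 7) - 1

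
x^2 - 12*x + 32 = (x - 8)*(x - 4)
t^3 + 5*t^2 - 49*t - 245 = (t - 7)*(t + 5)*(t + 7)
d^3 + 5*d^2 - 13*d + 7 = (d - 1)^2*(d + 7)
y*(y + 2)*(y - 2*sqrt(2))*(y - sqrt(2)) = y^4 - 3*sqrt(2)*y^3 + 2*y^3 - 6*sqrt(2)*y^2 + 4*y^2 + 8*y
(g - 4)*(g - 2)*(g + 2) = g^3 - 4*g^2 - 4*g + 16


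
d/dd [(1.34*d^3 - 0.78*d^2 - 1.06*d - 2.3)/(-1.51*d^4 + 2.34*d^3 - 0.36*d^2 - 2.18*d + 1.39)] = (2.0234*d^6 - 2.3556*d^5 - 3.459*d^4 - 14.7736*d^3 + 23.0526*d^2 - 3.8244*d - 6.4874)/(2.2801*d^8 - 7.0668*d^7 + 6.5628*d^6 + 4.8988*d^5 - 14.2706*d^4 + 8.0748*d^3 + 3.7516*d^2 - 6.0604*d + 1.9321)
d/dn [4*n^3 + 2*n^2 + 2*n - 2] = 12*n^2 + 4*n + 2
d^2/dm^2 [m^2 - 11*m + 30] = 2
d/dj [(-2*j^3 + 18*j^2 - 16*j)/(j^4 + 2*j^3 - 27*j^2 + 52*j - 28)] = 2*(j^3 - 14*j^2 - 28*j - 112)/(j^5 + 8*j^4 - 23*j^3 - 134*j^2 + 476*j - 392)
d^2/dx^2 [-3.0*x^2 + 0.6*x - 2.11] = -6.00000000000000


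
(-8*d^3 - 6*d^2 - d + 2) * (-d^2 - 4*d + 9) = 8*d^5 + 38*d^4 - 47*d^3 - 52*d^2 - 17*d + 18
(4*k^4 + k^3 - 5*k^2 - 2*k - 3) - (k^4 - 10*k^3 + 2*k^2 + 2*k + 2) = 3*k^4 + 11*k^3 - 7*k^2 - 4*k - 5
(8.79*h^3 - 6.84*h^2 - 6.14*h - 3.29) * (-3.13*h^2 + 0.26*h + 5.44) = -27.5127*h^5 + 23.6946*h^4 + 65.2574*h^3 - 28.5083*h^2 - 34.257*h - 17.8976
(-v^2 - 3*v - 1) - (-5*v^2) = 4*v^2 - 3*v - 1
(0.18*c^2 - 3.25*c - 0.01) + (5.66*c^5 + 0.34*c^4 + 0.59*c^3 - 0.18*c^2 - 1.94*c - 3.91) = 5.66*c^5 + 0.34*c^4 + 0.59*c^3 - 5.19*c - 3.92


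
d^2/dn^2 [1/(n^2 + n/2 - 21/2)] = 4*(-4*n^2 - 2*n + (4*n + 1)^2 + 42)/(2*n^2 + n - 21)^3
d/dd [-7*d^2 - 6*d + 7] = -14*d - 6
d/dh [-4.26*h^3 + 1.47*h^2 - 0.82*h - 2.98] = -12.78*h^2 + 2.94*h - 0.82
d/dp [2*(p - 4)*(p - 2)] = 4*p - 12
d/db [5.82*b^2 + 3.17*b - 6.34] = 11.64*b + 3.17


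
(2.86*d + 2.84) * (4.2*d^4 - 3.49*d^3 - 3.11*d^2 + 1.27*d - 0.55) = 12.012*d^5 + 1.9466*d^4 - 18.8062*d^3 - 5.2002*d^2 + 2.0338*d - 1.562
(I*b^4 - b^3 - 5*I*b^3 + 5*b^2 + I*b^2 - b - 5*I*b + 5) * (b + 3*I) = I*b^5 - 4*b^4 - 5*I*b^4 + 20*b^3 - 2*I*b^3 - 4*b^2 + 10*I*b^2 + 20*b - 3*I*b + 15*I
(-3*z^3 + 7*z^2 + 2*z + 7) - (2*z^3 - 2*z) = -5*z^3 + 7*z^2 + 4*z + 7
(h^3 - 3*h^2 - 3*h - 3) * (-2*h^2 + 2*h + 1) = -2*h^5 + 8*h^4 + h^3 - 3*h^2 - 9*h - 3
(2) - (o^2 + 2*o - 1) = -o^2 - 2*o + 3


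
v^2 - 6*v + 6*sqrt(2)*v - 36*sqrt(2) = (v - 6)*(v + 6*sqrt(2))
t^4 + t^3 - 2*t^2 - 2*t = t*(t + 1)*(t - sqrt(2))*(t + sqrt(2))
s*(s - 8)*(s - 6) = s^3 - 14*s^2 + 48*s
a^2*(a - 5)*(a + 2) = a^4 - 3*a^3 - 10*a^2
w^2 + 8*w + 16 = (w + 4)^2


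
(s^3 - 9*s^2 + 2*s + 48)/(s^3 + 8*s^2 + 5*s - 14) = (s^2 - 11*s + 24)/(s^2 + 6*s - 7)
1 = 1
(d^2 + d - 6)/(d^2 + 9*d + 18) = (d - 2)/(d + 6)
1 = 1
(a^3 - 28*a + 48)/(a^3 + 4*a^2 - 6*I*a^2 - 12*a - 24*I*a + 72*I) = (a - 4)/(a - 6*I)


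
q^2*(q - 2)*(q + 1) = q^4 - q^3 - 2*q^2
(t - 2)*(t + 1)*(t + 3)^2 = t^4 + 5*t^3 + t^2 - 21*t - 18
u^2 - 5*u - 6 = (u - 6)*(u + 1)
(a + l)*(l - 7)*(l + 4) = a*l^2 - 3*a*l - 28*a + l^3 - 3*l^2 - 28*l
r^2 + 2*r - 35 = (r - 5)*(r + 7)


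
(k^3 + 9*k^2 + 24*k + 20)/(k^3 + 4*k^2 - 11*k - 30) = (k + 2)/(k - 3)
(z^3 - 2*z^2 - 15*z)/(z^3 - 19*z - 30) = z/(z + 2)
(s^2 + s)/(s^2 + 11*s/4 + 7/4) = 4*s/(4*s + 7)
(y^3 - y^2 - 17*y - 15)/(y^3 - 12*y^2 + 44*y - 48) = (y^3 - y^2 - 17*y - 15)/(y^3 - 12*y^2 + 44*y - 48)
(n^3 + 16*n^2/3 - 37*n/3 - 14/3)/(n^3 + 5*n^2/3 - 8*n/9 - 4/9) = 3*(n^2 + 5*n - 14)/(3*n^2 + 4*n - 4)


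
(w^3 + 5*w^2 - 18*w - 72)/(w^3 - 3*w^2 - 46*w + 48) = (w^2 - w - 12)/(w^2 - 9*w + 8)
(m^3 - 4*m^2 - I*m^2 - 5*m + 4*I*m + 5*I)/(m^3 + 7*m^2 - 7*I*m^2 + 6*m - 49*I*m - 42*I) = (m^2 - m*(5 + I) + 5*I)/(m^2 + m*(6 - 7*I) - 42*I)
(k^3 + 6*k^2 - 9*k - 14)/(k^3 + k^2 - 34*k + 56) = (k + 1)/(k - 4)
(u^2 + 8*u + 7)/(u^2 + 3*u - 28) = (u + 1)/(u - 4)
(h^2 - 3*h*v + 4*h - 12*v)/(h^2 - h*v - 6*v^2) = (h + 4)/(h + 2*v)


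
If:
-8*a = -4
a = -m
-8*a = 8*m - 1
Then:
No Solution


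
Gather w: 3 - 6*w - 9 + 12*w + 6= 6*w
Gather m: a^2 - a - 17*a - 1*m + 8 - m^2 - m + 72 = a^2 - 18*a - m^2 - 2*m + 80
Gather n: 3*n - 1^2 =3*n - 1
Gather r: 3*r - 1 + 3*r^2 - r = 3*r^2 + 2*r - 1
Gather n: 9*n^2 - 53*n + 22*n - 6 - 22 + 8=9*n^2 - 31*n - 20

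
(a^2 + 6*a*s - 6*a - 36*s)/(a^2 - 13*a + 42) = (a + 6*s)/(a - 7)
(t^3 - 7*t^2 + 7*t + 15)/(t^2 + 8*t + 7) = (t^2 - 8*t + 15)/(t + 7)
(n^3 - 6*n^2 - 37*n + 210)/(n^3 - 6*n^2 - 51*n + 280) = (n^2 - n - 42)/(n^2 - n - 56)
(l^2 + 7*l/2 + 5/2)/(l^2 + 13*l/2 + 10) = (l + 1)/(l + 4)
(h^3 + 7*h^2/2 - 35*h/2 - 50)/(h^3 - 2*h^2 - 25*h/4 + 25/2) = 2*(h^2 + h - 20)/(2*h^2 - 9*h + 10)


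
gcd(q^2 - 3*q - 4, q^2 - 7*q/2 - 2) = q - 4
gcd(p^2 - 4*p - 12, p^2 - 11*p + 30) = p - 6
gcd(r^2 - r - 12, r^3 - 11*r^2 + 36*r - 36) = 1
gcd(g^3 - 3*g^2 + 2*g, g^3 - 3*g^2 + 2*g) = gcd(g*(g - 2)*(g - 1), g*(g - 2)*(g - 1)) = g^3 - 3*g^2 + 2*g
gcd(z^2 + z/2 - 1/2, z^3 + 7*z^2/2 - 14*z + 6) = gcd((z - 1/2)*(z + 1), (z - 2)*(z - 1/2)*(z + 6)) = z - 1/2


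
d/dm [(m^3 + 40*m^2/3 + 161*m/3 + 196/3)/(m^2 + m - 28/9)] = 3*(3*m^2 - 8*m - 128)/(9*m^2 - 24*m + 16)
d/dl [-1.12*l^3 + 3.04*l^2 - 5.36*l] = -3.36*l^2 + 6.08*l - 5.36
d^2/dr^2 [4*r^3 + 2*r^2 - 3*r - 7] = 24*r + 4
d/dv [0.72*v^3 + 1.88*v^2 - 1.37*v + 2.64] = 2.16*v^2 + 3.76*v - 1.37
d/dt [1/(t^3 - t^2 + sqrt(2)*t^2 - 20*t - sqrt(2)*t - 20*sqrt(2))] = (-3*t^2 - 2*sqrt(2)*t + 2*t + sqrt(2) + 20)/(-t^3 - sqrt(2)*t^2 + t^2 + sqrt(2)*t + 20*t + 20*sqrt(2))^2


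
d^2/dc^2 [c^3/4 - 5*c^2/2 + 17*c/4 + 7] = 3*c/2 - 5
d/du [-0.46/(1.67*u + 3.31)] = 0.7682/(1.67*u + 3.31)^2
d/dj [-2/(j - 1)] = 2/(j - 1)^2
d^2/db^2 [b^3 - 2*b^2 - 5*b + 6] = 6*b - 4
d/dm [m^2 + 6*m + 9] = 2*m + 6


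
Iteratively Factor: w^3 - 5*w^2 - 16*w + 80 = (w - 4)*(w^2 - w - 20) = (w - 5)*(w - 4)*(w + 4)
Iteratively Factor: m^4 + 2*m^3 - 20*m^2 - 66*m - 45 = (m - 5)*(m^3 + 7*m^2 + 15*m + 9) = (m - 5)*(m + 3)*(m^2 + 4*m + 3) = (m - 5)*(m + 3)^2*(m + 1)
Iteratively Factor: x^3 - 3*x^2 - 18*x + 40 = (x - 5)*(x^2 + 2*x - 8) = (x - 5)*(x - 2)*(x + 4)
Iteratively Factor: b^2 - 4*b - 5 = (b + 1)*(b - 5)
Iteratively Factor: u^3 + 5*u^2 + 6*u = (u)*(u^2 + 5*u + 6) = u*(u + 3)*(u + 2)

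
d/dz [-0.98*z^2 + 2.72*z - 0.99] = 2.72 - 1.96*z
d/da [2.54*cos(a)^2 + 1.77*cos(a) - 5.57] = -(5.08*cos(a) + 1.77)*sin(a)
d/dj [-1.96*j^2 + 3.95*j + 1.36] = 3.95 - 3.92*j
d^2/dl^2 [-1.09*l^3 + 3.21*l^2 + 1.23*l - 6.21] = 6.42 - 6.54*l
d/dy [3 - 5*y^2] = -10*y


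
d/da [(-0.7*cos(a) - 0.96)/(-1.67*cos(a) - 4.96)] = -1.8688*sin(a)/(1.67*cos(a) + 4.96)^2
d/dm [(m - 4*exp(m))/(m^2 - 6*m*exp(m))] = (2*m^2*exp(m) - m^2 + 8*m*exp(m) - 24*exp(2*m))/(m^2*(m^2 - 12*m*exp(m) + 36*exp(2*m)))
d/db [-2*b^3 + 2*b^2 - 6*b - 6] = -6*b^2 + 4*b - 6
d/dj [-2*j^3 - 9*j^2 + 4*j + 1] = -6*j^2 - 18*j + 4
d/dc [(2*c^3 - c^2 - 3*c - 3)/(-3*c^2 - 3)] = (-2*c^4 - 9*c^2 - 4*c + 3)/(3*(c^4 + 2*c^2 + 1))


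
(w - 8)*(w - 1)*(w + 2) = w^3 - 7*w^2 - 10*w + 16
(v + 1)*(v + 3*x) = v^2 + 3*v*x + v + 3*x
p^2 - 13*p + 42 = (p - 7)*(p - 6)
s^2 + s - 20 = (s - 4)*(s + 5)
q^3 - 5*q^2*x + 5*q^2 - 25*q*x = q*(q + 5)*(q - 5*x)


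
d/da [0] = 0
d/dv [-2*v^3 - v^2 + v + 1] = -6*v^2 - 2*v + 1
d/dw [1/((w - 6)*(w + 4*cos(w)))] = ((6 - w)*(w + 4*cos(w)) + (w - 6)^2*(4*sin(w) - 1))/((w - 6)^3*(w + 4*cos(w))^2)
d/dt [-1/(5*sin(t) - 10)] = cos(t)/(5*(sin(t) - 2)^2)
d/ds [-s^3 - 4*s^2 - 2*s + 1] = -3*s^2 - 8*s - 2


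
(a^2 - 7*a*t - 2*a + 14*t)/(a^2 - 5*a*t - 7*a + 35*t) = (a^2 - 7*a*t - 2*a + 14*t)/(a^2 - 5*a*t - 7*a + 35*t)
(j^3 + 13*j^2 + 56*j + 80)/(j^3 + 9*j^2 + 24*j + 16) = (j + 5)/(j + 1)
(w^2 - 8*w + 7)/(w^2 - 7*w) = (w - 1)/w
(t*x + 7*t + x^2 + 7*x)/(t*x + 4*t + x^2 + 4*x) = (x + 7)/(x + 4)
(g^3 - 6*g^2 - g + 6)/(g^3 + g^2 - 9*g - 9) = (g^2 - 7*g + 6)/(g^2 - 9)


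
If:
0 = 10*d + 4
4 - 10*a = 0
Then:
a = 2/5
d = -2/5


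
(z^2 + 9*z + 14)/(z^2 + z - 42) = (z + 2)/(z - 6)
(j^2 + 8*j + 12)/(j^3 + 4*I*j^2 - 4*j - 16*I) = (j + 6)/(j^2 + j*(-2 + 4*I) - 8*I)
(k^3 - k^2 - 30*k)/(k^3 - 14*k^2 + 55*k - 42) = k*(k + 5)/(k^2 - 8*k + 7)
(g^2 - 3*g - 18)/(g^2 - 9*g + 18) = (g + 3)/(g - 3)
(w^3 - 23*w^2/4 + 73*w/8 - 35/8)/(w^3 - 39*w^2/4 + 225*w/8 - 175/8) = (w - 1)/(w - 5)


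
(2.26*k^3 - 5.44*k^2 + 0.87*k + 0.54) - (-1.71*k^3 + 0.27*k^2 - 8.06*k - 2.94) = 3.97*k^3 - 5.71*k^2 + 8.93*k + 3.48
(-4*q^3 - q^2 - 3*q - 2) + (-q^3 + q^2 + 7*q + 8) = -5*q^3 + 4*q + 6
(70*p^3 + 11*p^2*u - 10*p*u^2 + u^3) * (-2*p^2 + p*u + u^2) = -140*p^5 + 48*p^4*u + 101*p^3*u^2 - p^2*u^3 - 9*p*u^4 + u^5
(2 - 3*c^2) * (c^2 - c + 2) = -3*c^4 + 3*c^3 - 4*c^2 - 2*c + 4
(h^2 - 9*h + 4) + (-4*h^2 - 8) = -3*h^2 - 9*h - 4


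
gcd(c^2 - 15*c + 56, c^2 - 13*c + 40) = c - 8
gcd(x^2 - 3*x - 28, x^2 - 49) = x - 7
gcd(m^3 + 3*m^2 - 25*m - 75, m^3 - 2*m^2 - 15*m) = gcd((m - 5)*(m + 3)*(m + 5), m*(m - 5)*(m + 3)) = m^2 - 2*m - 15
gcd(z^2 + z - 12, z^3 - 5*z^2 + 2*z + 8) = 1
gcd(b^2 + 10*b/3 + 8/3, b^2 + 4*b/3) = b + 4/3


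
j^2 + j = j*(j + 1)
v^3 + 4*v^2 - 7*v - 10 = (v - 2)*(v + 1)*(v + 5)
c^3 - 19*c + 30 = (c - 3)*(c - 2)*(c + 5)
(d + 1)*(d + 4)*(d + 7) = d^3 + 12*d^2 + 39*d + 28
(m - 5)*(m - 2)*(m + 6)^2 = m^4 + 5*m^3 - 38*m^2 - 132*m + 360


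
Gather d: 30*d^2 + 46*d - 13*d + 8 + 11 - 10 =30*d^2 + 33*d + 9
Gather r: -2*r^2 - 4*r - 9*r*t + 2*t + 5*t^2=-2*r^2 + r*(-9*t - 4) + 5*t^2 + 2*t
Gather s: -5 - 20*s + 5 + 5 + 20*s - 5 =0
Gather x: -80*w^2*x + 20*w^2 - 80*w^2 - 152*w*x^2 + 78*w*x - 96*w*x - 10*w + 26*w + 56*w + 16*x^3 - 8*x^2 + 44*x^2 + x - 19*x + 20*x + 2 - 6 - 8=-60*w^2 + 72*w + 16*x^3 + x^2*(36 - 152*w) + x*(-80*w^2 - 18*w + 2) - 12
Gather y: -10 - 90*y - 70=-90*y - 80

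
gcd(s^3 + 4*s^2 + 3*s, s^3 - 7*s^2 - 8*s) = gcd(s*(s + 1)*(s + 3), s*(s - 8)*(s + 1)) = s^2 + s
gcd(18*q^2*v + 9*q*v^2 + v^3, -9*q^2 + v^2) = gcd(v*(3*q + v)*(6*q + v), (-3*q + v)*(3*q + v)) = 3*q + v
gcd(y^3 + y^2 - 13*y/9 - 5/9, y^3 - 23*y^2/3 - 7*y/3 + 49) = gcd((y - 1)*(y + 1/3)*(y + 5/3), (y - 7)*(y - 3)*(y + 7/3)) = 1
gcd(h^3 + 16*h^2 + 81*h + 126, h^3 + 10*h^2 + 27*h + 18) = h^2 + 9*h + 18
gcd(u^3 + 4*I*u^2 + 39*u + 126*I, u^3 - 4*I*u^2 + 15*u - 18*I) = u^2 - 3*I*u + 18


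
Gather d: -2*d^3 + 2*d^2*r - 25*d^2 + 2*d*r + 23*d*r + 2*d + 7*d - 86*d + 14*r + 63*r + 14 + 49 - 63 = -2*d^3 + d^2*(2*r - 25) + d*(25*r - 77) + 77*r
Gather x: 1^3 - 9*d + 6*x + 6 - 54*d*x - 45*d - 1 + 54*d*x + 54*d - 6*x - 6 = 0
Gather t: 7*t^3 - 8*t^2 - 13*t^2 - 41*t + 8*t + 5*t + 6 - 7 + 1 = 7*t^3 - 21*t^2 - 28*t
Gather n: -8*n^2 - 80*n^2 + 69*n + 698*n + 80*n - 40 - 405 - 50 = -88*n^2 + 847*n - 495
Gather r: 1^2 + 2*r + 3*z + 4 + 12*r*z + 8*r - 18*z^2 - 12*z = r*(12*z + 10) - 18*z^2 - 9*z + 5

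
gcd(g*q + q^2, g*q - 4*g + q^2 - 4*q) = g + q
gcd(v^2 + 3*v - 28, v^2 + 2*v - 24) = v - 4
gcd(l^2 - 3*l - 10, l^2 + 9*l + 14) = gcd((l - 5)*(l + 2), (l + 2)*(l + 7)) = l + 2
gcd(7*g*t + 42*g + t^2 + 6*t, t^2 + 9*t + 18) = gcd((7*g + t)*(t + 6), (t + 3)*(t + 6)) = t + 6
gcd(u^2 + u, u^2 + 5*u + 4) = u + 1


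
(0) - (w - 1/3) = 1/3 - w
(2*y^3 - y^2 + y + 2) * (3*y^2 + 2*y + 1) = 6*y^5 + y^4 + 3*y^3 + 7*y^2 + 5*y + 2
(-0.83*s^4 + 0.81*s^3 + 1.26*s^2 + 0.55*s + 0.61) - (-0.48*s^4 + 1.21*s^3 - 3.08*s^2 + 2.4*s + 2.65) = -0.35*s^4 - 0.4*s^3 + 4.34*s^2 - 1.85*s - 2.04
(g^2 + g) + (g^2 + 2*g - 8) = 2*g^2 + 3*g - 8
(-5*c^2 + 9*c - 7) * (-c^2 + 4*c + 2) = 5*c^4 - 29*c^3 + 33*c^2 - 10*c - 14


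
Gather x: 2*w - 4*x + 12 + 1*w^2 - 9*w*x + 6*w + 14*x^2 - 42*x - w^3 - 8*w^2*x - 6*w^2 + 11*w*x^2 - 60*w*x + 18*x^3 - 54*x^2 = -w^3 - 5*w^2 + 8*w + 18*x^3 + x^2*(11*w - 40) + x*(-8*w^2 - 69*w - 46) + 12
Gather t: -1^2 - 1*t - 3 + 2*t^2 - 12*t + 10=2*t^2 - 13*t + 6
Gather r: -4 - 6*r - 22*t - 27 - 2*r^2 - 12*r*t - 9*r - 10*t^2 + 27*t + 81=-2*r^2 + r*(-12*t - 15) - 10*t^2 + 5*t + 50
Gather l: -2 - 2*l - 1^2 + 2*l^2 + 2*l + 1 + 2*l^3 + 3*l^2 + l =2*l^3 + 5*l^2 + l - 2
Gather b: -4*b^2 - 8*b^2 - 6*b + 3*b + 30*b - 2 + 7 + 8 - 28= -12*b^2 + 27*b - 15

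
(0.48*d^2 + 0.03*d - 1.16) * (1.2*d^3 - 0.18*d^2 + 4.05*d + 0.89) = 0.576*d^5 - 0.0504*d^4 + 0.5466*d^3 + 0.7575*d^2 - 4.6713*d - 1.0324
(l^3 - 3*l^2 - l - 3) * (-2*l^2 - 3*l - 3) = -2*l^5 + 3*l^4 + 8*l^3 + 18*l^2 + 12*l + 9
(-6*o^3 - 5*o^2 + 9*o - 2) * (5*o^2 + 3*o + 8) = -30*o^5 - 43*o^4 - 18*o^3 - 23*o^2 + 66*o - 16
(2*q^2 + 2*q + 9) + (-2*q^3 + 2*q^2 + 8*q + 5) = -2*q^3 + 4*q^2 + 10*q + 14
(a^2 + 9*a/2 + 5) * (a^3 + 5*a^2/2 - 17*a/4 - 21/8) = a^5 + 7*a^4 + 12*a^3 - 37*a^2/4 - 529*a/16 - 105/8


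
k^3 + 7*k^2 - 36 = (k - 2)*(k + 3)*(k + 6)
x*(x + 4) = x^2 + 4*x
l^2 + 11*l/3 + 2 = (l + 2/3)*(l + 3)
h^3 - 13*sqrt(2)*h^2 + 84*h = h*(h - 7*sqrt(2))*(h - 6*sqrt(2))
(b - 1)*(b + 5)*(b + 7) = b^3 + 11*b^2 + 23*b - 35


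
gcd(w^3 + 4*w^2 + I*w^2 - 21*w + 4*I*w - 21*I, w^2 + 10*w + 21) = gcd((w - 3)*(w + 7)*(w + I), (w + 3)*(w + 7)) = w + 7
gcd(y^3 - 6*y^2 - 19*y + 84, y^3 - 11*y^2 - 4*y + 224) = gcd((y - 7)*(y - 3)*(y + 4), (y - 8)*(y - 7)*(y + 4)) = y^2 - 3*y - 28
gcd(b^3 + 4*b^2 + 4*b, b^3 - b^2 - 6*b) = b^2 + 2*b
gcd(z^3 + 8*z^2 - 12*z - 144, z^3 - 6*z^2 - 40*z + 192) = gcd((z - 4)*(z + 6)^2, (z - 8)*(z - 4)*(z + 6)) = z^2 + 2*z - 24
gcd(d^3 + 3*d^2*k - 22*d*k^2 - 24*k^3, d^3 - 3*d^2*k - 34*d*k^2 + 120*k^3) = d^2 + 2*d*k - 24*k^2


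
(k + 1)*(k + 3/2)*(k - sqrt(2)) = k^3 - sqrt(2)*k^2 + 5*k^2/2 - 5*sqrt(2)*k/2 + 3*k/2 - 3*sqrt(2)/2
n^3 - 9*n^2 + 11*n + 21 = (n - 7)*(n - 3)*(n + 1)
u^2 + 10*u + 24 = (u + 4)*(u + 6)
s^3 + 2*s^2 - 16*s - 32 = (s - 4)*(s + 2)*(s + 4)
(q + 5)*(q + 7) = q^2 + 12*q + 35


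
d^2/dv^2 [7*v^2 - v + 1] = 14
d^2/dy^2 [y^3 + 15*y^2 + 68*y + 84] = 6*y + 30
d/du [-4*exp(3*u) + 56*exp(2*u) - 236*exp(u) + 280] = (-12*exp(2*u) + 112*exp(u) - 236)*exp(u)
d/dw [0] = 0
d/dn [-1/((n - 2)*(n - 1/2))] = 2*(4*n - 5)/((n - 2)^2*(2*n - 1)^2)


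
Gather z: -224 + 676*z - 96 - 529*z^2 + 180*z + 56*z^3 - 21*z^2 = 56*z^3 - 550*z^2 + 856*z - 320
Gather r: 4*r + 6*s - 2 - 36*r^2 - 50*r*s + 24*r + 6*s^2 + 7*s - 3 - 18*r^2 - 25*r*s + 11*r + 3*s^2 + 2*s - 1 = -54*r^2 + r*(39 - 75*s) + 9*s^2 + 15*s - 6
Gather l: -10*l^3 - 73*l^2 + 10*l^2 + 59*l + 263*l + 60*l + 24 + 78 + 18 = -10*l^3 - 63*l^2 + 382*l + 120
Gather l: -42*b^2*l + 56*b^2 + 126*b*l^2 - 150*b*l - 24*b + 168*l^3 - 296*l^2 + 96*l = 56*b^2 - 24*b + 168*l^3 + l^2*(126*b - 296) + l*(-42*b^2 - 150*b + 96)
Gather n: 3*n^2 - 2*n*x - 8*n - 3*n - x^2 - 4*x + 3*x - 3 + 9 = 3*n^2 + n*(-2*x - 11) - x^2 - x + 6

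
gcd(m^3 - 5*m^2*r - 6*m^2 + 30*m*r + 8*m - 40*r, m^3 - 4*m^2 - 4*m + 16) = m^2 - 6*m + 8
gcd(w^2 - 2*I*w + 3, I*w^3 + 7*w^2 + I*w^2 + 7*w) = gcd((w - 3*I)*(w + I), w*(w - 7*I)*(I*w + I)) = 1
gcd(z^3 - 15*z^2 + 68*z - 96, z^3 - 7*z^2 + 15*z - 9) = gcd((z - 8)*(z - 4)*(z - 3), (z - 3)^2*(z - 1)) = z - 3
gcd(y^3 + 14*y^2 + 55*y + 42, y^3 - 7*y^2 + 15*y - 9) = 1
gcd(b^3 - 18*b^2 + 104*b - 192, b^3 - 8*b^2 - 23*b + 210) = b - 6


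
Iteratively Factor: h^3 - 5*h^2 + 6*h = (h - 2)*(h^2 - 3*h) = (h - 3)*(h - 2)*(h)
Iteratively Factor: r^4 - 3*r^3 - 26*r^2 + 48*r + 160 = (r + 2)*(r^3 - 5*r^2 - 16*r + 80) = (r - 4)*(r + 2)*(r^2 - r - 20) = (r - 4)*(r + 2)*(r + 4)*(r - 5)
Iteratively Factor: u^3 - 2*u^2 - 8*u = (u - 4)*(u^2 + 2*u) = (u - 4)*(u + 2)*(u)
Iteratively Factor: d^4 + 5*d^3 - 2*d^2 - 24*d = (d - 2)*(d^3 + 7*d^2 + 12*d) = (d - 2)*(d + 3)*(d^2 + 4*d) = d*(d - 2)*(d + 3)*(d + 4)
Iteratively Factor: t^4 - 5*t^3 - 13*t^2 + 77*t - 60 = (t - 3)*(t^3 - 2*t^2 - 19*t + 20) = (t - 3)*(t - 1)*(t^2 - t - 20) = (t - 3)*(t - 1)*(t + 4)*(t - 5)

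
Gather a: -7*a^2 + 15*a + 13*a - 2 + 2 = -7*a^2 + 28*a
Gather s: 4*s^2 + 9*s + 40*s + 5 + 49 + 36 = 4*s^2 + 49*s + 90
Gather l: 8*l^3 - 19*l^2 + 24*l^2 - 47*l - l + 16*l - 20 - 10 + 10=8*l^3 + 5*l^2 - 32*l - 20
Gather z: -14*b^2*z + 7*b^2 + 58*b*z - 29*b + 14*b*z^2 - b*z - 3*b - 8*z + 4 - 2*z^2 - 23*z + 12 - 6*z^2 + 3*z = 7*b^2 - 32*b + z^2*(14*b - 8) + z*(-14*b^2 + 57*b - 28) + 16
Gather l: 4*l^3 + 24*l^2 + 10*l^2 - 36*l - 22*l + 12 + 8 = 4*l^3 + 34*l^2 - 58*l + 20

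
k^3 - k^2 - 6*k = k*(k - 3)*(k + 2)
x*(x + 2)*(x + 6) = x^3 + 8*x^2 + 12*x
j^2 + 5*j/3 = j*(j + 5/3)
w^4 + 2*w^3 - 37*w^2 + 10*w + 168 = (w - 4)*(w - 3)*(w + 2)*(w + 7)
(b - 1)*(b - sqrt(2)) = b^2 - sqrt(2)*b - b + sqrt(2)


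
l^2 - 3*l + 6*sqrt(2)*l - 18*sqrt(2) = (l - 3)*(l + 6*sqrt(2))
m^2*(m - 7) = m^3 - 7*m^2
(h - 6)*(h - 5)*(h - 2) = h^3 - 13*h^2 + 52*h - 60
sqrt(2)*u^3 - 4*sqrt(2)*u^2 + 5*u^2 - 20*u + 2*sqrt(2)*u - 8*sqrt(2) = (u - 4)*(u + 2*sqrt(2))*(sqrt(2)*u + 1)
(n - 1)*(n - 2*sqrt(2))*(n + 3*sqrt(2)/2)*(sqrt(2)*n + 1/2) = sqrt(2)*n^4 - sqrt(2)*n^3 - n^3/2 - 25*sqrt(2)*n^2/4 + n^2/2 - 3*n + 25*sqrt(2)*n/4 + 3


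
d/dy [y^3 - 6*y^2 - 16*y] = 3*y^2 - 12*y - 16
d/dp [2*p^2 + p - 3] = 4*p + 1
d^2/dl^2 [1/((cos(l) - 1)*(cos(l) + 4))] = (-4*sin(l)^4 + 27*sin(l)^2 - 3*cos(l)/4 - 9*cos(3*l)/4 + 3)/((cos(l) - 1)^3*(cos(l) + 4)^3)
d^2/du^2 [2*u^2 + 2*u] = 4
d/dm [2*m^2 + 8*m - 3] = 4*m + 8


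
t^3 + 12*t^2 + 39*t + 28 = (t + 1)*(t + 4)*(t + 7)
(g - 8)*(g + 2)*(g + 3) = g^3 - 3*g^2 - 34*g - 48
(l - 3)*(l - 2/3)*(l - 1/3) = l^3 - 4*l^2 + 29*l/9 - 2/3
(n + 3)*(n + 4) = n^2 + 7*n + 12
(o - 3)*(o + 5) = o^2 + 2*o - 15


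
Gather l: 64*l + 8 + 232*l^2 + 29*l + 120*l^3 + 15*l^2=120*l^3 + 247*l^2 + 93*l + 8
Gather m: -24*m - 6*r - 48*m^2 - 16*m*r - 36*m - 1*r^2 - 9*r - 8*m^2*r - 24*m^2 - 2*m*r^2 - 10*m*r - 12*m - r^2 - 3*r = m^2*(-8*r - 72) + m*(-2*r^2 - 26*r - 72) - 2*r^2 - 18*r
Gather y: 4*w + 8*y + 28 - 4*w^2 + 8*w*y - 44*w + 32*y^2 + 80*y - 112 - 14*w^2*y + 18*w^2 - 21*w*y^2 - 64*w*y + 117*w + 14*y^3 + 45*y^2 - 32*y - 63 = 14*w^2 + 77*w + 14*y^3 + y^2*(77 - 21*w) + y*(-14*w^2 - 56*w + 56) - 147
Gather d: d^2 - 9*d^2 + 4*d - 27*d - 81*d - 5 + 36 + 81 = -8*d^2 - 104*d + 112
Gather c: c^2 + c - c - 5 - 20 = c^2 - 25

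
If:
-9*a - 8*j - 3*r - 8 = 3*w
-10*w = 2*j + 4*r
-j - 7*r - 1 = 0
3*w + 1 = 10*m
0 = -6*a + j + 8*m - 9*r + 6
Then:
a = 3823/5280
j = -7027/3520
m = 1427/7040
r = 501/3520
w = 241/704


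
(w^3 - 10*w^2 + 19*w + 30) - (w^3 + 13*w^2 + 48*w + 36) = -23*w^2 - 29*w - 6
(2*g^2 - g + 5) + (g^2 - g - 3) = 3*g^2 - 2*g + 2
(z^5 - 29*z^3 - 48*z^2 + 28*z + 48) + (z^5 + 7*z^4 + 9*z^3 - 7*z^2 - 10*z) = 2*z^5 + 7*z^4 - 20*z^3 - 55*z^2 + 18*z + 48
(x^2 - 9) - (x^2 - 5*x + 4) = 5*x - 13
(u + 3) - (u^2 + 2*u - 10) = -u^2 - u + 13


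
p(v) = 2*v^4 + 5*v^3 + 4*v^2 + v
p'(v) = 8*v^3 + 15*v^2 + 8*v + 1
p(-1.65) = 1.60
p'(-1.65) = -7.30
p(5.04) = 2037.25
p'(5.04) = 1446.54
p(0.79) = 6.53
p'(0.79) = 20.63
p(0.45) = 1.80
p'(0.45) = 8.37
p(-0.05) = -0.04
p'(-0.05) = 0.64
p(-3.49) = 129.40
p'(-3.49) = -184.29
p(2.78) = 260.57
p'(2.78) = 311.05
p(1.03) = 12.99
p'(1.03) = 33.90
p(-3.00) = 60.00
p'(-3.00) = -104.00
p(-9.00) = 9792.00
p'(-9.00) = -4688.00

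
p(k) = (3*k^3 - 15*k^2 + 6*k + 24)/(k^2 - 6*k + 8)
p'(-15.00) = 3.00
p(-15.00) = -42.00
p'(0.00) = 3.00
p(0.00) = 3.00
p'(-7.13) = 3.00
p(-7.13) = -18.39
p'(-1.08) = 3.00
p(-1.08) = -0.24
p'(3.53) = 3.00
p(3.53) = 13.59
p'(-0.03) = 3.00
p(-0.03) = 2.91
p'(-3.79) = 3.00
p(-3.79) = -8.37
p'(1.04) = 3.00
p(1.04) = 6.12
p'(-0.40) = 3.00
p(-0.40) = 1.80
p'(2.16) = 3.00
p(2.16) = 9.48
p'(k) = (6 - 2*k)*(3*k^3 - 15*k^2 + 6*k + 24)/(k^2 - 6*k + 8)^2 + (9*k^2 - 30*k + 6)/(k^2 - 6*k + 8) = 3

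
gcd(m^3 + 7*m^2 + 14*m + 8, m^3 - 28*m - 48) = m^2 + 6*m + 8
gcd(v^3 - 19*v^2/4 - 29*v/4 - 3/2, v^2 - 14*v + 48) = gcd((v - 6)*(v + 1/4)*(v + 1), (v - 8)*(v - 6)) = v - 6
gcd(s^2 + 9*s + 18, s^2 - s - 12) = s + 3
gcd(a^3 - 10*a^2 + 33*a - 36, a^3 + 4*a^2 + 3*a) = 1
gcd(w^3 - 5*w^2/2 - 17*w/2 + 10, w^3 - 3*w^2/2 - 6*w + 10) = w + 5/2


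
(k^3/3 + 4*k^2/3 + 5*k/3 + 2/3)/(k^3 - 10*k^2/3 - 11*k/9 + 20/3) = 3*(k^3 + 4*k^2 + 5*k + 2)/(9*k^3 - 30*k^2 - 11*k + 60)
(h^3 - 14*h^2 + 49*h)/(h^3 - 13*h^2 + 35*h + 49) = h/(h + 1)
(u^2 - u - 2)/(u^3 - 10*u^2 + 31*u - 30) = (u + 1)/(u^2 - 8*u + 15)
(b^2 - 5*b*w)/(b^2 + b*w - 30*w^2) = b/(b + 6*w)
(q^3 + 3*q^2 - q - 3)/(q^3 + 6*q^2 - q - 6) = (q + 3)/(q + 6)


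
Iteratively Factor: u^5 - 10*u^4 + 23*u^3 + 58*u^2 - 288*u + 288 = (u - 3)*(u^4 - 7*u^3 + 2*u^2 + 64*u - 96) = (u - 4)*(u - 3)*(u^3 - 3*u^2 - 10*u + 24) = (u - 4)^2*(u - 3)*(u^2 + u - 6) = (u - 4)^2*(u - 3)*(u + 3)*(u - 2)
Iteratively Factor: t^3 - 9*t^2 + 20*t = (t - 5)*(t^2 - 4*t) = (t - 5)*(t - 4)*(t)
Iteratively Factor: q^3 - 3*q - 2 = (q + 1)*(q^2 - q - 2) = (q + 1)^2*(q - 2)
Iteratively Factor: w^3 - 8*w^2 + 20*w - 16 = (w - 4)*(w^2 - 4*w + 4) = (w - 4)*(w - 2)*(w - 2)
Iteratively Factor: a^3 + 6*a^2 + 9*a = (a)*(a^2 + 6*a + 9) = a*(a + 3)*(a + 3)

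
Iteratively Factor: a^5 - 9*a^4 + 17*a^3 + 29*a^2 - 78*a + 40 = (a + 2)*(a^4 - 11*a^3 + 39*a^2 - 49*a + 20) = (a - 5)*(a + 2)*(a^3 - 6*a^2 + 9*a - 4) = (a - 5)*(a - 1)*(a + 2)*(a^2 - 5*a + 4) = (a - 5)*(a - 4)*(a - 1)*(a + 2)*(a - 1)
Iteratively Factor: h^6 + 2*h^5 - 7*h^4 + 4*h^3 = (h - 1)*(h^5 + 3*h^4 - 4*h^3) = (h - 1)*(h + 4)*(h^4 - h^3) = (h - 1)^2*(h + 4)*(h^3) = h*(h - 1)^2*(h + 4)*(h^2) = h^2*(h - 1)^2*(h + 4)*(h)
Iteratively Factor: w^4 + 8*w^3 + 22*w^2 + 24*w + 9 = (w + 3)*(w^3 + 5*w^2 + 7*w + 3) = (w + 3)^2*(w^2 + 2*w + 1) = (w + 1)*(w + 3)^2*(w + 1)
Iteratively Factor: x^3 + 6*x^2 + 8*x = (x + 4)*(x^2 + 2*x) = x*(x + 4)*(x + 2)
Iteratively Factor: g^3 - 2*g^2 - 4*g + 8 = (g + 2)*(g^2 - 4*g + 4) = (g - 2)*(g + 2)*(g - 2)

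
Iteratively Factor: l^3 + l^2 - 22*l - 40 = (l + 4)*(l^2 - 3*l - 10) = (l + 2)*(l + 4)*(l - 5)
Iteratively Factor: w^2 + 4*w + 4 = (w + 2)*(w + 2)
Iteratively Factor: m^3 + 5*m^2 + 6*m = (m + 3)*(m^2 + 2*m) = (m + 2)*(m + 3)*(m)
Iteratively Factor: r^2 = (r)*(r)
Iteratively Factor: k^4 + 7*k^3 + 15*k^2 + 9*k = (k)*(k^3 + 7*k^2 + 15*k + 9) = k*(k + 3)*(k^2 + 4*k + 3) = k*(k + 3)^2*(k + 1)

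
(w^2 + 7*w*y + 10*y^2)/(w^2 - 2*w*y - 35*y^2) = (-w - 2*y)/(-w + 7*y)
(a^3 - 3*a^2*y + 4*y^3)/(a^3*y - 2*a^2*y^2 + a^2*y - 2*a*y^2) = (a^2 - a*y - 2*y^2)/(a*y*(a + 1))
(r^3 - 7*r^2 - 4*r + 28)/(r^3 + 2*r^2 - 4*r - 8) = (r - 7)/(r + 2)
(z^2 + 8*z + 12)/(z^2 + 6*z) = (z + 2)/z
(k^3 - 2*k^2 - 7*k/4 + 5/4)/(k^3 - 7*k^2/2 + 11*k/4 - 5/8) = 2*(k + 1)/(2*k - 1)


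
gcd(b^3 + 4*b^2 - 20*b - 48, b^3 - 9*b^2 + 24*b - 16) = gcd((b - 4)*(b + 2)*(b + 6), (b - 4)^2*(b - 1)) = b - 4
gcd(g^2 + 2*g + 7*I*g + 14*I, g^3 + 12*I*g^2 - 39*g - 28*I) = g + 7*I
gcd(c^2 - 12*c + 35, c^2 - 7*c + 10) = c - 5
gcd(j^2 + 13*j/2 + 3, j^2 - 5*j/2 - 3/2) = j + 1/2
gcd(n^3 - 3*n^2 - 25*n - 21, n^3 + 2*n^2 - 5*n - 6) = n^2 + 4*n + 3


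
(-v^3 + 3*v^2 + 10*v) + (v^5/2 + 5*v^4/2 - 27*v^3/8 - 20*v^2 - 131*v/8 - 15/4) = v^5/2 + 5*v^4/2 - 35*v^3/8 - 17*v^2 - 51*v/8 - 15/4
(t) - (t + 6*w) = -6*w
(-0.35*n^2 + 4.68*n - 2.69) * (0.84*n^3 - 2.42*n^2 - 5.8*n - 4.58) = -0.294*n^5 + 4.7782*n^4 - 11.5552*n^3 - 19.0312*n^2 - 5.8324*n + 12.3202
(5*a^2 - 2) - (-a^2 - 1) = 6*a^2 - 1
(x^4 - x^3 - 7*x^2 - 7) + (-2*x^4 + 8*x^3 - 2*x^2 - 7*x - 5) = -x^4 + 7*x^3 - 9*x^2 - 7*x - 12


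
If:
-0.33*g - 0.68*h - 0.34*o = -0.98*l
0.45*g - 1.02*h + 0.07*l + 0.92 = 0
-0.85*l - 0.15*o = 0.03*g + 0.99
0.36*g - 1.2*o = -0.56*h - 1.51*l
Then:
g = -1.47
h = 0.19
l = -0.86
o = -1.43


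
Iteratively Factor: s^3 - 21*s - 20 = (s + 4)*(s^2 - 4*s - 5) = (s + 1)*(s + 4)*(s - 5)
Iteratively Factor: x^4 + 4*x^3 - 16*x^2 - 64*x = (x + 4)*(x^3 - 16*x) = (x + 4)^2*(x^2 - 4*x) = (x - 4)*(x + 4)^2*(x)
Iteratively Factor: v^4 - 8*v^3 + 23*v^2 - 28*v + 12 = (v - 2)*(v^3 - 6*v^2 + 11*v - 6) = (v - 3)*(v - 2)*(v^2 - 3*v + 2) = (v - 3)*(v - 2)^2*(v - 1)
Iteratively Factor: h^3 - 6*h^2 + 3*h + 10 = (h + 1)*(h^2 - 7*h + 10) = (h - 5)*(h + 1)*(h - 2)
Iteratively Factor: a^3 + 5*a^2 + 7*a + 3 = (a + 1)*(a^2 + 4*a + 3) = (a + 1)*(a + 3)*(a + 1)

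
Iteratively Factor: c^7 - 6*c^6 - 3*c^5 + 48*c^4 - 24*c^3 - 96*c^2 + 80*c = (c + 2)*(c^6 - 8*c^5 + 13*c^4 + 22*c^3 - 68*c^2 + 40*c) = (c + 2)^2*(c^5 - 10*c^4 + 33*c^3 - 44*c^2 + 20*c) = c*(c + 2)^2*(c^4 - 10*c^3 + 33*c^2 - 44*c + 20) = c*(c - 1)*(c + 2)^2*(c^3 - 9*c^2 + 24*c - 20) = c*(c - 2)*(c - 1)*(c + 2)^2*(c^2 - 7*c + 10) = c*(c - 5)*(c - 2)*(c - 1)*(c + 2)^2*(c - 2)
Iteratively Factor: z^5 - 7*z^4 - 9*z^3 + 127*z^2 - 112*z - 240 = (z - 5)*(z^4 - 2*z^3 - 19*z^2 + 32*z + 48) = (z - 5)*(z - 4)*(z^3 + 2*z^2 - 11*z - 12) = (z - 5)*(z - 4)*(z - 3)*(z^2 + 5*z + 4) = (z - 5)*(z - 4)*(z - 3)*(z + 1)*(z + 4)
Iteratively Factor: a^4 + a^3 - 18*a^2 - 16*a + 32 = (a + 2)*(a^3 - a^2 - 16*a + 16) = (a - 4)*(a + 2)*(a^2 + 3*a - 4) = (a - 4)*(a + 2)*(a + 4)*(a - 1)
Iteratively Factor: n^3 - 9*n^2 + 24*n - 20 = (n - 2)*(n^2 - 7*n + 10) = (n - 5)*(n - 2)*(n - 2)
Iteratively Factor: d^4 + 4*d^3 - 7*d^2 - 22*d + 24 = (d + 4)*(d^3 - 7*d + 6) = (d + 3)*(d + 4)*(d^2 - 3*d + 2) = (d - 2)*(d + 3)*(d + 4)*(d - 1)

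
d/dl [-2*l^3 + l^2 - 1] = 2*l*(1 - 3*l)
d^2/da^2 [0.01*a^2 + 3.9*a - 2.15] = 0.0200000000000000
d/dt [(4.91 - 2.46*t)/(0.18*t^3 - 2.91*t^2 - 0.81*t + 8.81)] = (0.8856*t^3 - 9.81*t^2 + 28.5762*t - 17.6955)/(0.0324*t^6 - 1.0476*t^5 + 8.1765*t^4 + 7.8858*t^3 - 50.6181*t^2 - 14.2722*t + 77.6161)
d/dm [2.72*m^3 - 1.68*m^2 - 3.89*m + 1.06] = 8.16*m^2 - 3.36*m - 3.89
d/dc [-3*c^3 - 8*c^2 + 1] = c*(-9*c - 16)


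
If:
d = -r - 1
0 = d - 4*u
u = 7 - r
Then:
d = -32/3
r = 29/3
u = -8/3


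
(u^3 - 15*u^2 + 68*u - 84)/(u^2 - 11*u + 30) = (u^2 - 9*u + 14)/(u - 5)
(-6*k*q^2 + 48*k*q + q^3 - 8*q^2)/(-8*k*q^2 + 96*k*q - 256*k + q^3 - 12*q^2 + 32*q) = q*(-6*k + q)/(-8*k*q + 32*k + q^2 - 4*q)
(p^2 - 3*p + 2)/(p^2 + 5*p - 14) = (p - 1)/(p + 7)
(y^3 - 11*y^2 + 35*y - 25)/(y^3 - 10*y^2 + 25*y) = (y - 1)/y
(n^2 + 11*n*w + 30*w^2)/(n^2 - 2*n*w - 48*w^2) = (-n - 5*w)/(-n + 8*w)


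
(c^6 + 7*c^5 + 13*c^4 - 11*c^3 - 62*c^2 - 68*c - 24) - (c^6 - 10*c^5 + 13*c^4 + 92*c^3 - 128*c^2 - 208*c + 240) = 17*c^5 - 103*c^3 + 66*c^2 + 140*c - 264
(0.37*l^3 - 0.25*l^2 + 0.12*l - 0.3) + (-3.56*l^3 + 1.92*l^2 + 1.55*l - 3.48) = -3.19*l^3 + 1.67*l^2 + 1.67*l - 3.78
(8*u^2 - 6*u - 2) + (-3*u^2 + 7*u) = 5*u^2 + u - 2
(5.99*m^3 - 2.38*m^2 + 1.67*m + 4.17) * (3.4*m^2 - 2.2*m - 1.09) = 20.366*m^5 - 21.27*m^4 + 4.3849*m^3 + 13.0982*m^2 - 10.9943*m - 4.5453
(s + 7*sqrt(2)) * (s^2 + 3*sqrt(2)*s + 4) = s^3 + 10*sqrt(2)*s^2 + 46*s + 28*sqrt(2)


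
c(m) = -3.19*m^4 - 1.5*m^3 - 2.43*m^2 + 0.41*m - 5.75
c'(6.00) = -2946.91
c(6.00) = -4549.01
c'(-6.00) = 2623.73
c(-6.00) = -3905.93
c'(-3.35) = 445.91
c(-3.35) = -379.76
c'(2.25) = -178.65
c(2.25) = -115.97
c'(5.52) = -2309.72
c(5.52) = -3291.57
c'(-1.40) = 33.41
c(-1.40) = -19.23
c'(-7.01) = 4208.81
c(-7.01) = -7314.38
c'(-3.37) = 454.04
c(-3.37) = -388.76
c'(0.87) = -15.63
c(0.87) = -10.05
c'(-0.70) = 5.98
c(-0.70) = -7.48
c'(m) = -12.76*m^3 - 4.5*m^2 - 4.86*m + 0.41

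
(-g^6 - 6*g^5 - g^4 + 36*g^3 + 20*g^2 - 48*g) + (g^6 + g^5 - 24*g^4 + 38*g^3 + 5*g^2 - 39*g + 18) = -5*g^5 - 25*g^4 + 74*g^3 + 25*g^2 - 87*g + 18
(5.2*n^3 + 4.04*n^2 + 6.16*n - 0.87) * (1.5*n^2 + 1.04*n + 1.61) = 7.8*n^5 + 11.468*n^4 + 21.8136*n^3 + 11.6058*n^2 + 9.0128*n - 1.4007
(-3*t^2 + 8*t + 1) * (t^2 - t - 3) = -3*t^4 + 11*t^3 + 2*t^2 - 25*t - 3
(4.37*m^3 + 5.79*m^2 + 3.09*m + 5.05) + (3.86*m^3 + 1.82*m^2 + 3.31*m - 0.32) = 8.23*m^3 + 7.61*m^2 + 6.4*m + 4.73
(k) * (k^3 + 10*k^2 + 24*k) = k^4 + 10*k^3 + 24*k^2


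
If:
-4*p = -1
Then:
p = 1/4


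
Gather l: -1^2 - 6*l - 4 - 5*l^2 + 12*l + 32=-5*l^2 + 6*l + 27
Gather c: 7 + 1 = 8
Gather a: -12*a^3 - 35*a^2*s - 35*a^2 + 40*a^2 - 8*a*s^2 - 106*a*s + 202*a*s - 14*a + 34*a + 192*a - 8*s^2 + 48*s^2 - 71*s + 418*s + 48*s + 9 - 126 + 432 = -12*a^3 + a^2*(5 - 35*s) + a*(-8*s^2 + 96*s + 212) + 40*s^2 + 395*s + 315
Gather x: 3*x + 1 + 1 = 3*x + 2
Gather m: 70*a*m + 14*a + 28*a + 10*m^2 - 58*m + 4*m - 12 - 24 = 42*a + 10*m^2 + m*(70*a - 54) - 36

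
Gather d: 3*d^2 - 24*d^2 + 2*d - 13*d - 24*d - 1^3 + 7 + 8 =-21*d^2 - 35*d + 14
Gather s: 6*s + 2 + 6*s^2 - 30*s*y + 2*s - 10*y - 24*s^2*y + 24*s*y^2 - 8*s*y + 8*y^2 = s^2*(6 - 24*y) + s*(24*y^2 - 38*y + 8) + 8*y^2 - 10*y + 2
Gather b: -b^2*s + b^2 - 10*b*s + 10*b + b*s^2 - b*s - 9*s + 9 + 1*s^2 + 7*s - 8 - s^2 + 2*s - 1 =b^2*(1 - s) + b*(s^2 - 11*s + 10)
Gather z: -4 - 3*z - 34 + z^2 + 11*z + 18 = z^2 + 8*z - 20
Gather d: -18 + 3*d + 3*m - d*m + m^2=d*(3 - m) + m^2 + 3*m - 18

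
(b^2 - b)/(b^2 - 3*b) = (b - 1)/(b - 3)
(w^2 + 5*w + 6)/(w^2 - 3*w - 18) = (w + 2)/(w - 6)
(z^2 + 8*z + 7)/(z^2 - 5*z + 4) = (z^2 + 8*z + 7)/(z^2 - 5*z + 4)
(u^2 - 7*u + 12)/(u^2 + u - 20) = (u - 3)/(u + 5)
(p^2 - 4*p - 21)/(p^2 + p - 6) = (p - 7)/(p - 2)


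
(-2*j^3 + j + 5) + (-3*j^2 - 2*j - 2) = -2*j^3 - 3*j^2 - j + 3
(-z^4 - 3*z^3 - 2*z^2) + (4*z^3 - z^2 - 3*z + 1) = -z^4 + z^3 - 3*z^2 - 3*z + 1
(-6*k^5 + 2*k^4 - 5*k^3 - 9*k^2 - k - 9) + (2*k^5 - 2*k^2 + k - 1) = -4*k^5 + 2*k^4 - 5*k^3 - 11*k^2 - 10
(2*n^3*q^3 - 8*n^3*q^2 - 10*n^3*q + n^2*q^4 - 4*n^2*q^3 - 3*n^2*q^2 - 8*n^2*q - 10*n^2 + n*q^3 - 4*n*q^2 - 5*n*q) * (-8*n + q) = -16*n^4*q^3 + 64*n^4*q^2 + 80*n^4*q - 6*n^3*q^4 + 24*n^3*q^3 + 14*n^3*q^2 + 64*n^3*q + 80*n^3 + n^2*q^5 - 4*n^2*q^4 - 11*n^2*q^3 + 24*n^2*q^2 + 30*n^2*q + n*q^4 - 4*n*q^3 - 5*n*q^2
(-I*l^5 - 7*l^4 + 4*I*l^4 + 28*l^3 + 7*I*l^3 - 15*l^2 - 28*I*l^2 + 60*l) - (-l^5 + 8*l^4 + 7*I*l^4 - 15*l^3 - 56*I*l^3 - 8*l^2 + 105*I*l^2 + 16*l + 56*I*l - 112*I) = l^5 - I*l^5 - 15*l^4 - 3*I*l^4 + 43*l^3 + 63*I*l^3 - 7*l^2 - 133*I*l^2 + 44*l - 56*I*l + 112*I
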